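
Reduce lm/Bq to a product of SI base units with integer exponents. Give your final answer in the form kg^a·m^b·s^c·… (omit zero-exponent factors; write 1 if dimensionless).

Bq = 1/s = s⁻¹ (activity is decays per second).
So Bq⁻¹ = s.
lm = cd·sr = cd (luminous flux; sr is dimensionless).
Combining: Bq⁻¹·lm = s · cd = s·cd.

s·cd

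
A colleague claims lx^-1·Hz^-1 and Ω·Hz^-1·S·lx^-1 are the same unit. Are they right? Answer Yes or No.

Yes

Left side:
  lx = lm/m² (illuminance = luminous flux per area),
      = m⁻²·cd.
  So lx⁻¹ = m²·cd⁻¹.
  Hz = 1/s = s⁻¹ (frequency is cycles per second).
  So Hz⁻¹ = s.
  Combining: lx⁻¹·Hz⁻¹ = (m²·cd⁻¹) · s = m²·s·cd⁻¹.
Right side:
  Ω = V/A (resistance = voltage per current),
      = kg·m²·s⁻³·A⁻².
  Hz = 1/s = s⁻¹ (frequency is cycles per second).
  So Hz⁻¹ = s.
  S = 1/Ω (conductance is reciprocal resistance),
      = kg⁻¹·m⁻²·s³·A².
  lx = lm/m² (illuminance = luminous flux per area),
      = m⁻²·cd.
  So lx⁻¹ = m²·cd⁻¹.
  Combining: Ω·Hz⁻¹·S·lx⁻¹ = (kg·m²·s⁻³·A⁻²) · s · (kg⁻¹·m⁻²·s³·A²) · (m²·cd⁻¹) = m²·s·cd⁻¹.
Both reduce to m²·s·cd⁻¹.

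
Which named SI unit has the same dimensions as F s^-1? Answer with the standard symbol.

S

F = kg⁻¹·m⁻²·s⁴·A².
Combining: F·s⁻¹ = (kg⁻¹·m⁻²·s⁴·A²) · s⁻¹ = kg⁻¹·m⁻²·s³·A².
kg⁻¹·m⁻²·s³·A² is the base-SI form of the siemens.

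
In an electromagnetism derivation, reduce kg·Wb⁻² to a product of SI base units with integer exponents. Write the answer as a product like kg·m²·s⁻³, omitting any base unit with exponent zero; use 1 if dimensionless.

Wb = kg·m²·s⁻²·A⁻¹.
So Wb⁻² = kg⁻²·m⁻⁴·s⁴·A².
Combining: kg·Wb⁻² = kg · (kg⁻²·m⁻⁴·s⁴·A²) = kg⁻¹·m⁻⁴·s⁴·A².

kg⁻¹·m⁻⁴·s⁴·A²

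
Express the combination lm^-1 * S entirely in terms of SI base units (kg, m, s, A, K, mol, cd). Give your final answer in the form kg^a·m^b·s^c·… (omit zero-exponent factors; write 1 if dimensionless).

kg⁻¹·m⁻²·s³·A²·cd⁻¹

lm = cd.
So lm⁻¹ = cd⁻¹.
S = kg⁻¹·m⁻²·s³·A².
Combining: lm⁻¹·S = cd⁻¹ · (kg⁻¹·m⁻²·s³·A²) = kg⁻¹·m⁻²·s³·A²·cd⁻¹.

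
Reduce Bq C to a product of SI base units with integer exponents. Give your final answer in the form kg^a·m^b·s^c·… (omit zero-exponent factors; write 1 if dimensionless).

A

Bq = 1/s = s⁻¹ (activity is decays per second).
C = A·s = s·A (charge = current × time).
Combining: Bq·C = s⁻¹ · (s·A) = A.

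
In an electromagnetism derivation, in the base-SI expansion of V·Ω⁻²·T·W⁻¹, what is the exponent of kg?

V = W/A (potential = power per current),
    = kg·m²·s⁻³·A⁻¹.
Ω = V/A (resistance = voltage per current),
    = kg·m²·s⁻³·A⁻².
So Ω⁻² = kg⁻²·m⁻⁴·s⁶·A⁴.
T = Wb/m² (flux density = flux per area),
    = kg·s⁻²·A⁻¹.
W = J/s (power = energy per time),
    = kg·m²·s⁻³.
So W⁻¹ = kg⁻¹·m⁻²·s³.
Combining: V·Ω⁻²·T·W⁻¹ = (kg·m²·s⁻³·A⁻¹) · (kg⁻²·m⁻⁴·s⁶·A⁴) · (kg·s⁻²·A⁻¹) · (kg⁻¹·m⁻²·s³) = kg⁻¹·m⁻⁴·s⁴·A².
The exponent of kg is -1.

-1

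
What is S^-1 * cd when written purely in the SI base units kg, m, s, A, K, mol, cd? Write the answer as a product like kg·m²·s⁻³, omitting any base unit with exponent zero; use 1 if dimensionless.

kg·m²·s⁻³·A⁻²·cd

S = 1/Ω (conductance is reciprocal resistance),
    = kg⁻¹·m⁻²·s³·A².
So S⁻¹ = kg·m²·s⁻³·A⁻².
Combining: S⁻¹·cd = (kg·m²·s⁻³·A⁻²) · cd = kg·m²·s⁻³·A⁻²·cd.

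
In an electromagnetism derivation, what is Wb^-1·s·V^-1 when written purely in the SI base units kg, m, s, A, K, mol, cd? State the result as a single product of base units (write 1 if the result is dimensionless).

Wb = V·s (flux: a volt is a weber per second),
    = kg·m²·s⁻²·A⁻¹.
So Wb⁻¹ = kg⁻¹·m⁻²·s²·A.
V = W/A (potential = power per current),
    = kg·m²·s⁻³·A⁻¹.
So V⁻¹ = kg⁻¹·m⁻²·s³·A.
Combining: Wb⁻¹·s·V⁻¹ = (kg⁻¹·m⁻²·s²·A) · s · (kg⁻¹·m⁻²·s³·A) = kg⁻²·m⁻⁴·s⁶·A².

kg⁻²·m⁻⁴·s⁶·A²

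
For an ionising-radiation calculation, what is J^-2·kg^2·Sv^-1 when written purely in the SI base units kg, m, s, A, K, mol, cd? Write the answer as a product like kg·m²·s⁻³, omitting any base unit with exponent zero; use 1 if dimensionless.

m⁻⁶·s⁶

J = kg·m²·s⁻².
So J⁻² = kg⁻²·m⁻⁴·s⁴.
Sv = m²·s⁻².
So Sv⁻¹ = m⁻²·s².
Combining: J⁻²·kg²·Sv⁻¹ = (kg⁻²·m⁻⁴·s⁴) · kg² · (m⁻²·s²) = m⁻⁶·s⁶.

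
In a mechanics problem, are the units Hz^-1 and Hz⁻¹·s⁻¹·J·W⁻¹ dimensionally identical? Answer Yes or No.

Left side:
  Hz = s⁻¹.
  So Hz⁻¹ = s.
Right side:
  Hz = s⁻¹.
  So Hz⁻¹ = s.
  J = kg·m²·s⁻².
  W = kg·m²·s⁻³.
  So W⁻¹ = kg⁻¹·m⁻²·s³.
  Combining: Hz⁻¹·s⁻¹·J·W⁻¹ = s · s⁻¹ · (kg·m²·s⁻²) · (kg⁻¹·m⁻²·s³) = s.
Both reduce to s.

Yes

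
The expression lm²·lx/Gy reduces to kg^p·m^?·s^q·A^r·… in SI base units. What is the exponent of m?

lm = cd·sr = cd (luminous flux; sr is dimensionless).
So lm² = cd².
Gy = J/kg (absorbed dose = energy per mass),
    = m²·s⁻².
So Gy⁻¹ = m⁻²·s².
lx = lm/m² (illuminance = luminous flux per area),
    = m⁻²·cd.
Combining: lm²·Gy⁻¹·lx = cd² · (m⁻²·s²) · (m⁻²·cd) = m⁻⁴·s²·cd³.
The exponent of m is -4.

-4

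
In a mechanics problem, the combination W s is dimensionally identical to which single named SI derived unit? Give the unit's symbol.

W = J/s (power = energy per time),
    = kg·m²·s⁻³.
Combining: W·s = (kg·m²·s⁻³) · s = kg·m²·s⁻².
kg·m²·s⁻² is the base-SI form of the joule.

J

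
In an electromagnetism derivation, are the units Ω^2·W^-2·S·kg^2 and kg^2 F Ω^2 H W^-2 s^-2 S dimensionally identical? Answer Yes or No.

Yes

Left side:
  Ω = V/A (resistance = voltage per current),
      = kg·m²·s⁻³·A⁻².
  So Ω² = kg²·m⁴·s⁻⁶·A⁻⁴.
  W = J/s (power = energy per time),
      = kg·m²·s⁻³.
  So W⁻² = kg⁻²·m⁻⁴·s⁶.
  S = 1/Ω (conductance is reciprocal resistance),
      = kg⁻¹·m⁻²·s³·A².
  Combining: Ω²·W⁻²·S·kg² = (kg²·m⁴·s⁻⁶·A⁻⁴) · (kg⁻²·m⁻⁴·s⁶) · (kg⁻¹·m⁻²·s³·A²) · kg² = kg·m⁻²·s³·A⁻².
Right side:
  F = C/V (capacitance = charge per voltage),
      = A·s/(kg·m²·s⁻³·A⁻¹) (substituting C and V),
      = kg⁻¹·m⁻²·s⁴·A².
  Ω = V/A (resistance = voltage per current),
      = kg·m²·s⁻³·A⁻².
  So Ω² = kg²·m⁴·s⁻⁶·A⁻⁴.
  H = Wb/A (inductance = flux per current),
      = kg·m²·s⁻²·A⁻².
  W = J/s (power = energy per time),
      = kg·m²·s⁻³.
  So W⁻² = kg⁻²·m⁻⁴·s⁶.
  S = 1/Ω (conductance is reciprocal resistance),
      = kg⁻¹·m⁻²·s³·A².
  Combining: kg²·F·Ω²·H·W⁻²·s⁻²·S = kg² · (kg⁻¹·m⁻²·s⁴·A²) · (kg²·m⁴·s⁻⁶·A⁻⁴) · (kg·m²·s⁻²·A⁻²) · (kg⁻²·m⁻⁴·s⁶) · s⁻² · (kg⁻¹·m⁻²·s³·A²) = kg·m⁻²·s³·A⁻².
Both reduce to kg·m⁻²·s³·A⁻².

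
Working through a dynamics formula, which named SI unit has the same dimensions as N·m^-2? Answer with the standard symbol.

N = kg·m·s⁻².
Combining: N·m⁻² = (kg·m·s⁻²) · m⁻² = kg·m⁻¹·s⁻².
kg·m⁻¹·s⁻² is the base-SI form of the pascal.

Pa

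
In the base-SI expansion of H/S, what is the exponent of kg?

S = kg⁻¹·m⁻²·s³·A².
So S⁻¹ = kg·m²·s⁻³·A⁻².
H = kg·m²·s⁻²·A⁻².
Combining: S⁻¹·H = (kg·m²·s⁻³·A⁻²) · (kg·m²·s⁻²·A⁻²) = kg²·m⁴·s⁻⁵·A⁻⁴.
The exponent of kg is 2.

2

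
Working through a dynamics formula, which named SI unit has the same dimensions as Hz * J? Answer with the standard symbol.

Hz = 1/s = s⁻¹ (frequency is cycles per second).
J = N·m (work = force × distance),
    = kg·m²·s⁻².
Combining: Hz·J = s⁻¹ · (kg·m²·s⁻²) = kg·m²·s⁻³.
kg·m²·s⁻³ is the base-SI form of the watt.

W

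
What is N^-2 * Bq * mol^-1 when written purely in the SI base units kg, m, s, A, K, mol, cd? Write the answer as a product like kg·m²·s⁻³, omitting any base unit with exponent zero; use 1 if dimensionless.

kg⁻²·m⁻²·s³·mol⁻¹

N = kg·m/s² = kg·m·s⁻² (force = mass × acceleration).
So N⁻² = kg⁻²·m⁻²·s⁴.
Bq = 1/s = s⁻¹ (activity is decays per second).
Combining: N⁻²·Bq·mol⁻¹ = (kg⁻²·m⁻²·s⁴) · s⁻¹ · mol⁻¹ = kg⁻²·m⁻²·s³·mol⁻¹.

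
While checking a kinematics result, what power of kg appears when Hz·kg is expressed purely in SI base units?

Hz = s⁻¹.
Combining: Hz·kg = s⁻¹ · kg = kg·s⁻¹.
The exponent of kg is 1.

1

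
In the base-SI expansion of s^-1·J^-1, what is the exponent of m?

-2

J = kg·m²·s⁻².
So J⁻¹ = kg⁻¹·m⁻²·s².
Combining: s⁻¹·J⁻¹ = s⁻¹ · (kg⁻¹·m⁻²·s²) = kg⁻¹·m⁻²·s.
The exponent of m is -2.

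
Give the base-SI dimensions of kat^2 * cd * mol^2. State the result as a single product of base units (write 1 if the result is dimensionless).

s⁻²·mol⁴·cd

kat = s⁻¹·mol.
So kat² = s⁻²·mol².
Combining: kat²·cd·mol² = (s⁻²·mol²) · cd · mol² = s⁻²·mol⁴·cd.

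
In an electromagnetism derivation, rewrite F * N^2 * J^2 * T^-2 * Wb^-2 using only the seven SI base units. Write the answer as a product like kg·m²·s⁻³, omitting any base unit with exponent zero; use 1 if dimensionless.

kg⁻¹·s⁴·A⁶

F = C/V (capacitance = charge per voltage),
    = A·s/(kg·m²·s⁻³·A⁻¹) (substituting C and V),
    = kg⁻¹·m⁻²·s⁴·A².
N = kg·m/s² = kg·m·s⁻² (force = mass × acceleration).
So N² = kg²·m²·s⁻⁴.
J = N·m (work = force × distance),
    = kg·m²·s⁻².
So J² = kg²·m⁴·s⁻⁴.
T = Wb/m² (flux density = flux per area),
    = kg·s⁻²·A⁻¹.
So T⁻² = kg⁻²·s⁴·A².
Wb = V·s (flux: a volt is a weber per second),
    = kg·m²·s⁻²·A⁻¹.
So Wb⁻² = kg⁻²·m⁻⁴·s⁴·A².
Combining: F·N²·J²·T⁻²·Wb⁻² = (kg⁻¹·m⁻²·s⁴·A²) · (kg²·m²·s⁻⁴) · (kg²·m⁴·s⁻⁴) · (kg⁻²·s⁴·A²) · (kg⁻²·m⁻⁴·s⁴·A²) = kg⁻¹·s⁴·A⁶.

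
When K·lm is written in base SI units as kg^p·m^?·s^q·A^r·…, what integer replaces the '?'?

lm = cd.
Combining: K·lm = K · cd = K·cd.
The exponent of m is 0.

0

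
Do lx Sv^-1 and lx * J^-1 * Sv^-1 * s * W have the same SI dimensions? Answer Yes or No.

Left side:
  lx = m⁻²·cd.
  Sv = m²·s⁻².
  So Sv⁻¹ = m⁻²·s².
  Combining: lx·Sv⁻¹ = (m⁻²·cd) · (m⁻²·s²) = m⁻⁴·s²·cd.
Right side:
  lx = lm/m² (illuminance = luminous flux per area),
      = m⁻²·cd.
  J = N·m (work = force × distance),
      = kg·m²·s⁻².
  So J⁻¹ = kg⁻¹·m⁻²·s².
  Sv = J/kg (equivalent dose = energy per mass),
      = m²·s⁻².
  So Sv⁻¹ = m⁻²·s².
  W = J/s (power = energy per time),
      = kg·m²·s⁻³.
  Combining: lx·J⁻¹·Sv⁻¹·s·W = (m⁻²·cd) · (kg⁻¹·m⁻²·s²) · (m⁻²·s²) · s · (kg·m²·s⁻³) = m⁻⁴·s²·cd.
Both reduce to m⁻⁴·s²·cd.

Yes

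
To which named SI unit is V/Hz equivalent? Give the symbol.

Wb

V = W/A (potential = power per current),
    = kg·m²·s⁻³·A⁻¹.
Hz = 1/s = s⁻¹ (frequency is cycles per second).
So Hz⁻¹ = s.
Combining: V·Hz⁻¹ = (kg·m²·s⁻³·A⁻¹) · s = kg·m²·s⁻²·A⁻¹.
kg·m²·s⁻²·A⁻¹ is the base-SI form of the weber.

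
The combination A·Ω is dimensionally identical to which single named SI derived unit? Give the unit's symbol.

V

Ω = V/A (resistance = voltage per current),
    = kg·m²·s⁻³·A⁻².
Combining: A·Ω = A · (kg·m²·s⁻³·A⁻²) = kg·m²·s⁻³·A⁻¹.
kg·m²·s⁻³·A⁻¹ is the base-SI form of the volt.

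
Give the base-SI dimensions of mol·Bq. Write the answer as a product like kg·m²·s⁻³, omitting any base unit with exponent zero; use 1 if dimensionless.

s⁻¹·mol

Bq = 1/s = s⁻¹ (activity is decays per second).
Combining: mol·Bq = mol · s⁻¹ = s⁻¹·mol.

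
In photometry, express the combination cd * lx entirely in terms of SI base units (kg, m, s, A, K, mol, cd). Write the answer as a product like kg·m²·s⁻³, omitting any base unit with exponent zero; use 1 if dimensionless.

m⁻²·cd²

lx = m⁻²·cd.
Combining: cd·lx = cd · (m⁻²·cd) = m⁻²·cd².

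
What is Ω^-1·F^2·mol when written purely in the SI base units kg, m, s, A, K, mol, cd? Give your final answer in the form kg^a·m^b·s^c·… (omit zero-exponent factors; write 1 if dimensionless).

Ω = V/A (resistance = voltage per current),
    = kg·m²·s⁻³·A⁻².
So Ω⁻¹ = kg⁻¹·m⁻²·s³·A².
F = C/V (capacitance = charge per voltage),
    = A·s/(kg·m²·s⁻³·A⁻¹) (substituting C and V),
    = kg⁻¹·m⁻²·s⁴·A².
So F² = kg⁻²·m⁻⁴·s⁸·A⁴.
Combining: Ω⁻¹·F²·mol = (kg⁻¹·m⁻²·s³·A²) · (kg⁻²·m⁻⁴·s⁸·A⁴) · mol = kg⁻³·m⁻⁶·s¹¹·A⁶·mol.

kg⁻³·m⁻⁶·s¹¹·A⁶·mol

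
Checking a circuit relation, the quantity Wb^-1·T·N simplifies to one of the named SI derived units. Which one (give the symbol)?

Pa

Wb = V·s (flux: a volt is a weber per second),
    = kg·m²·s⁻²·A⁻¹.
So Wb⁻¹ = kg⁻¹·m⁻²·s²·A.
T = Wb/m² (flux density = flux per area),
    = kg·s⁻²·A⁻¹.
N = kg·m/s² = kg·m·s⁻² (force = mass × acceleration).
Combining: Wb⁻¹·T·N = (kg⁻¹·m⁻²·s²·A) · (kg·s⁻²·A⁻¹) · (kg·m·s⁻²) = kg·m⁻¹·s⁻².
kg·m⁻¹·s⁻² is the base-SI form of the pascal.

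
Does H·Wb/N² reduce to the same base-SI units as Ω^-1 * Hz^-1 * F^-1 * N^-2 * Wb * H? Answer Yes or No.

Yes

Left side:
  H = Wb/A (inductance = flux per current),
      = kg·m²·s⁻²·A⁻².
  N = kg·m/s² = kg·m·s⁻² (force = mass × acceleration).
  So N⁻² = kg⁻²·m⁻²·s⁴.
  Wb = V·s (flux: a volt is a weber per second),
      = kg·m²·s⁻²·A⁻¹.
  Combining: H·N⁻²·Wb = (kg·m²·s⁻²·A⁻²) · (kg⁻²·m⁻²·s⁴) · (kg·m²·s⁻²·A⁻¹) = m²·A⁻³.
Right side:
  Ω = V/A (resistance = voltage per current),
      = kg·m²·s⁻³·A⁻².
  So Ω⁻¹ = kg⁻¹·m⁻²·s³·A².
  Hz = 1/s = s⁻¹ (frequency is cycles per second).
  So Hz⁻¹ = s.
  F = C/V (capacitance = charge per voltage),
      = A·s/(kg·m²·s⁻³·A⁻¹) (substituting C and V),
      = kg⁻¹·m⁻²·s⁴·A².
  So F⁻¹ = kg·m²·s⁻⁴·A⁻².
  N = kg·m/s² = kg·m·s⁻² (force = mass × acceleration).
  So N⁻² = kg⁻²·m⁻²·s⁴.
  Wb = V·s (flux: a volt is a weber per second),
      = kg·m²·s⁻²·A⁻¹.
  H = Wb/A (inductance = flux per current),
      = kg·m²·s⁻²·A⁻².
  Combining: Ω⁻¹·Hz⁻¹·F⁻¹·N⁻²·Wb·H = (kg⁻¹·m⁻²·s³·A²) · s · (kg·m²·s⁻⁴·A⁻²) · (kg⁻²·m⁻²·s⁴) · (kg·m²·s⁻²·A⁻¹) · (kg·m²·s⁻²·A⁻²) = m²·A⁻³.
Both reduce to m²·A⁻³.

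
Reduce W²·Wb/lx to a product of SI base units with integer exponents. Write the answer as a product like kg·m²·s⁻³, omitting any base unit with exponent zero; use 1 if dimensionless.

W = J/s (power = energy per time),
    = kg·m²·s⁻³.
So W² = kg²·m⁴·s⁻⁶.
Wb = V·s (flux: a volt is a weber per second),
    = kg·m²·s⁻²·A⁻¹.
lx = lm/m² (illuminance = luminous flux per area),
    = m⁻²·cd.
So lx⁻¹ = m²·cd⁻¹.
Combining: W²·Wb·lx⁻¹ = (kg²·m⁴·s⁻⁶) · (kg·m²·s⁻²·A⁻¹) · (m²·cd⁻¹) = kg³·m⁸·s⁻⁸·A⁻¹·cd⁻¹.

kg³·m⁸·s⁻⁸·A⁻¹·cd⁻¹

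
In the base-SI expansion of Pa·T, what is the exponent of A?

Pa = N/m² (pressure = force per area),
    = kg·m⁻¹·s⁻².
T = Wb/m² (flux density = flux per area),
    = kg·s⁻²·A⁻¹.
Combining: Pa·T = (kg·m⁻¹·s⁻²) · (kg·s⁻²·A⁻¹) = kg²·m⁻¹·s⁻⁴·A⁻¹.
The exponent of A is -1.

-1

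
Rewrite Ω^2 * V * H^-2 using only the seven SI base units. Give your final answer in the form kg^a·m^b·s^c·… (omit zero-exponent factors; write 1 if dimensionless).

Ω = V/A (resistance = voltage per current),
    = kg·m²·s⁻³·A⁻².
So Ω² = kg²·m⁴·s⁻⁶·A⁻⁴.
V = W/A (potential = power per current),
    = kg·m²·s⁻³·A⁻¹.
H = Wb/A (inductance = flux per current),
    = kg·m²·s⁻²·A⁻².
So H⁻² = kg⁻²·m⁻⁴·s⁴·A⁴.
Combining: Ω²·V·H⁻² = (kg²·m⁴·s⁻⁶·A⁻⁴) · (kg·m²·s⁻³·A⁻¹) · (kg⁻²·m⁻⁴·s⁴·A⁴) = kg·m²·s⁻⁵·A⁻¹.

kg·m²·s⁻⁵·A⁻¹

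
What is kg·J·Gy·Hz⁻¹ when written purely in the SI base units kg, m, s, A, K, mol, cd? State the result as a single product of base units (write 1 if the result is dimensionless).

J = N·m (work = force × distance),
    = kg·m²·s⁻².
Gy = J/kg (absorbed dose = energy per mass),
    = m²·s⁻².
Hz = 1/s = s⁻¹ (frequency is cycles per second).
So Hz⁻¹ = s.
Combining: kg·J·Gy·Hz⁻¹ = kg · (kg·m²·s⁻²) · (m²·s⁻²) · s = kg²·m⁴·s⁻³.

kg²·m⁴·s⁻³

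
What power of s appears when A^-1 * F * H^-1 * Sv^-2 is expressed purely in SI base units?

10

F = kg⁻¹·m⁻²·s⁴·A².
H = kg·m²·s⁻²·A⁻².
So H⁻¹ = kg⁻¹·m⁻²·s²·A².
Sv = m²·s⁻².
So Sv⁻² = m⁻⁴·s⁴.
Combining: A⁻¹·F·H⁻¹·Sv⁻² = A⁻¹ · (kg⁻¹·m⁻²·s⁴·A²) · (kg⁻¹·m⁻²·s²·A²) · (m⁻⁴·s⁴) = kg⁻²·m⁻⁸·s¹⁰·A³.
The exponent of s is 10.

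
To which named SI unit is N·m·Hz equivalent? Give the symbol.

W

N = kg·m/s² = kg·m·s⁻² (force = mass × acceleration).
Hz = 1/s = s⁻¹ (frequency is cycles per second).
Combining: N·m·Hz = (kg·m·s⁻²) · m · s⁻¹ = kg·m²·s⁻³.
kg·m²·s⁻³ is the base-SI form of the watt.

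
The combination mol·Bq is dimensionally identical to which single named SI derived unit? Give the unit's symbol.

Bq = s⁻¹.
Combining: mol·Bq = mol · s⁻¹ = s⁻¹·mol.
s⁻¹·mol is the base-SI form of the katal.

kat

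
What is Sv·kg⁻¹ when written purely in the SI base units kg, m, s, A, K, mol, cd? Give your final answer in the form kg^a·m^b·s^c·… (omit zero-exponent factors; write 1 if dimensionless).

kg⁻¹·m²·s⁻²

Sv = m²·s⁻².
Combining: Sv·kg⁻¹ = (m²·s⁻²) · kg⁻¹ = kg⁻¹·m²·s⁻².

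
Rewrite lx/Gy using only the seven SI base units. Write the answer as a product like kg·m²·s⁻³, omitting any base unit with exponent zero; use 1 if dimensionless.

lx = lm/m² (illuminance = luminous flux per area),
    = m⁻²·cd.
Gy = J/kg (absorbed dose = energy per mass),
    = m²·s⁻².
So Gy⁻¹ = m⁻²·s².
Combining: lx·Gy⁻¹ = (m⁻²·cd) · (m⁻²·s²) = m⁻⁴·s²·cd.

m⁻⁴·s²·cd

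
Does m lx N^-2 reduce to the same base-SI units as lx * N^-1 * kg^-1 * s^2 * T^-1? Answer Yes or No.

No

Left side:
  lx = lm/m² (illuminance = luminous flux per area),
      = m⁻²·cd.
  N = kg·m/s² = kg·m·s⁻² (force = mass × acceleration).
  So N⁻² = kg⁻²·m⁻²·s⁴.
  Combining: m·lx·N⁻² = m · (m⁻²·cd) · (kg⁻²·m⁻²·s⁴) = kg⁻²·m⁻³·s⁴·cd.
Right side:
  lx = m⁻²·cd.
  N = kg·m·s⁻².
  So N⁻¹ = kg⁻¹·m⁻¹·s².
  T = kg·s⁻²·A⁻¹.
  So T⁻¹ = kg⁻¹·s²·A.
  Combining: lx·N⁻¹·kg⁻¹·s²·T⁻¹ = (m⁻²·cd) · (kg⁻¹·m⁻¹·s²) · kg⁻¹ · s² · (kg⁻¹·s²·A) = kg⁻³·m⁻³·s⁶·A·cd.
Left is kg⁻²·m⁻³·s⁴·cd; right is kg⁻³·m⁻³·s⁶·A·cd — different.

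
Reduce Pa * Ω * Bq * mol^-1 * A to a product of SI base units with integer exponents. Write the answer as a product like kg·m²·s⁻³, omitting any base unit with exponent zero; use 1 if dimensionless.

kg²·m·s⁻⁶·A⁻¹·mol⁻¹

Pa = N/m² (pressure = force per area),
    = kg·m⁻¹·s⁻².
Ω = V/A (resistance = voltage per current),
    = kg·m²·s⁻³·A⁻².
Bq = 1/s = s⁻¹ (activity is decays per second).
Combining: Pa·Ω·Bq·mol⁻¹·A = (kg·m⁻¹·s⁻²) · (kg·m²·s⁻³·A⁻²) · s⁻¹ · mol⁻¹ · A = kg²·m·s⁻⁶·A⁻¹·mol⁻¹.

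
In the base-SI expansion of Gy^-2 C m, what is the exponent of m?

Gy = J/kg (absorbed dose = energy per mass),
    = m²·s⁻².
So Gy⁻² = m⁻⁴·s⁴.
C = A·s = s·A (charge = current × time).
Combining: Gy⁻²·C·m = (m⁻⁴·s⁴) · (s·A) · m = m⁻³·s⁵·A.
The exponent of m is -3.

-3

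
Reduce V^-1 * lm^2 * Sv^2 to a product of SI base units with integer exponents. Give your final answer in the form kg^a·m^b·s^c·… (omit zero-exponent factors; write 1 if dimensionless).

kg⁻¹·m²·s⁻¹·A·cd²

V = W/A (potential = power per current),
    = kg·m²·s⁻³·A⁻¹.
So V⁻¹ = kg⁻¹·m⁻²·s³·A.
lm = cd·sr = cd (luminous flux; sr is dimensionless).
So lm² = cd².
Sv = J/kg (equivalent dose = energy per mass),
    = m²·s⁻².
So Sv² = m⁴·s⁻⁴.
Combining: V⁻¹·lm²·Sv² = (kg⁻¹·m⁻²·s³·A) · cd² · (m⁴·s⁻⁴) = kg⁻¹·m²·s⁻¹·A·cd².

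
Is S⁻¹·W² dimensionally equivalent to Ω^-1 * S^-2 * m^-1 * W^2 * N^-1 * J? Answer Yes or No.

Yes

Left side:
  S = kg⁻¹·m⁻²·s³·A².
  So S⁻¹ = kg·m²·s⁻³·A⁻².
  W = kg·m²·s⁻³.
  So W² = kg²·m⁴·s⁻⁶.
  Combining: S⁻¹·W² = (kg·m²·s⁻³·A⁻²) · (kg²·m⁴·s⁻⁶) = kg³·m⁶·s⁻⁹·A⁻².
Right side:
  Ω = V/A (resistance = voltage per current),
      = kg·m²·s⁻³·A⁻².
  So Ω⁻¹ = kg⁻¹·m⁻²·s³·A².
  S = 1/Ω (conductance is reciprocal resistance),
      = kg⁻¹·m⁻²·s³·A².
  So S⁻² = kg²·m⁴·s⁻⁶·A⁻⁴.
  W = J/s (power = energy per time),
      = kg·m²·s⁻³.
  So W² = kg²·m⁴·s⁻⁶.
  N = kg·m/s² = kg·m·s⁻² (force = mass × acceleration).
  So N⁻¹ = kg⁻¹·m⁻¹·s².
  J = N·m (work = force × distance),
      = kg·m²·s⁻².
  Combining: Ω⁻¹·S⁻²·m⁻¹·W²·N⁻¹·J = (kg⁻¹·m⁻²·s³·A²) · (kg²·m⁴·s⁻⁶·A⁻⁴) · m⁻¹ · (kg²·m⁴·s⁻⁶) · (kg⁻¹·m⁻¹·s²) · (kg·m²·s⁻²) = kg³·m⁶·s⁻⁹·A⁻².
Both reduce to kg³·m⁶·s⁻⁹·A⁻².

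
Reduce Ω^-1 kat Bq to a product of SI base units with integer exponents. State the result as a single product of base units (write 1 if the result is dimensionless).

kg⁻¹·m⁻²·s·A²·mol

Ω = V/A (resistance = voltage per current),
    = kg·m²·s⁻³·A⁻².
So Ω⁻¹ = kg⁻¹·m⁻²·s³·A².
kat = mol/s = s⁻¹·mol (catalytic activity).
Bq = 1/s = s⁻¹ (activity is decays per second).
Combining: Ω⁻¹·kat·Bq = (kg⁻¹·m⁻²·s³·A²) · (s⁻¹·mol) · s⁻¹ = kg⁻¹·m⁻²·s·A²·mol.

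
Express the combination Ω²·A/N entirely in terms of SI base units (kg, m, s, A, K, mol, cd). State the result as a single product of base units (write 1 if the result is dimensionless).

kg·m³·s⁻⁴·A⁻³

Ω = V/A (resistance = voltage per current),
    = kg·m²·s⁻³·A⁻².
So Ω² = kg²·m⁴·s⁻⁶·A⁻⁴.
N = kg·m/s² = kg·m·s⁻² (force = mass × acceleration).
So N⁻¹ = kg⁻¹·m⁻¹·s².
Combining: Ω²·A·N⁻¹ = (kg²·m⁴·s⁻⁶·A⁻⁴) · A · (kg⁻¹·m⁻¹·s²) = kg·m³·s⁻⁴·A⁻³.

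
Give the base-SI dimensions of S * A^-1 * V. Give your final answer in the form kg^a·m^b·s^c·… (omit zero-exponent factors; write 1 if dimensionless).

1

S = 1/Ω (conductance is reciprocal resistance),
    = kg⁻¹·m⁻²·s³·A².
V = W/A (potential = power per current),
    = kg·m²·s⁻³·A⁻¹.
Combining: S·A⁻¹·V = (kg⁻¹·m⁻²·s³·A²) · A⁻¹ · (kg·m²·s⁻³·A⁻¹) = 1.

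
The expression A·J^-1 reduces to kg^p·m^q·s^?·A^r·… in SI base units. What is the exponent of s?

J = N·m (work = force × distance),
    = kg·m²·s⁻².
So J⁻¹ = kg⁻¹·m⁻²·s².
Combining: A·J⁻¹ = A · (kg⁻¹·m⁻²·s²) = kg⁻¹·m⁻²·s²·A.
The exponent of s is 2.

2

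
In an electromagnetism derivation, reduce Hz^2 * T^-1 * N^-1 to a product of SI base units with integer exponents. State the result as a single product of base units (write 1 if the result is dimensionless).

Hz = 1/s = s⁻¹ (frequency is cycles per second).
So Hz² = s⁻².
T = Wb/m² (flux density = flux per area),
    = kg·s⁻²·A⁻¹.
So T⁻¹ = kg⁻¹·s²·A.
N = kg·m/s² = kg·m·s⁻² (force = mass × acceleration).
So N⁻¹ = kg⁻¹·m⁻¹·s².
Combining: Hz²·T⁻¹·N⁻¹ = s⁻² · (kg⁻¹·s²·A) · (kg⁻¹·m⁻¹·s²) = kg⁻²·m⁻¹·s²·A.

kg⁻²·m⁻¹·s²·A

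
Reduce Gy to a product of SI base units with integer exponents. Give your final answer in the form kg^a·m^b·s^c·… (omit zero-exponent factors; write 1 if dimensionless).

Gy = J/kg (absorbed dose = energy per mass),
    = m²·s⁻².

m²·s⁻²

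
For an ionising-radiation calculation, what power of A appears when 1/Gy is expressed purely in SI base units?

0

Gy = m²·s⁻².
So Gy⁻¹ = m⁻²·s².
The exponent of A is 0.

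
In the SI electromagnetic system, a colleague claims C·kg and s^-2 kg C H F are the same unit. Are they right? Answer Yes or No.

Yes

Left side:
  C = s·A.
  Combining: C·kg = (s·A) · kg = kg·s·A.
Right side:
  C = s·A.
  H = kg·m²·s⁻²·A⁻².
  F = kg⁻¹·m⁻²·s⁴·A².
  Combining: s⁻²·kg·C·H·F = s⁻² · kg · (s·A) · (kg·m²·s⁻²·A⁻²) · (kg⁻¹·m⁻²·s⁴·A²) = kg·s·A.
Both reduce to kg·s·A.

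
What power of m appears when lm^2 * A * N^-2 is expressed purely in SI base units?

-2

lm = cd·sr = cd (luminous flux; sr is dimensionless).
So lm² = cd².
N = kg·m/s² = kg·m·s⁻² (force = mass × acceleration).
So N⁻² = kg⁻²·m⁻²·s⁴.
Combining: lm²·A·N⁻² = cd² · A · (kg⁻²·m⁻²·s⁴) = kg⁻²·m⁻²·s⁴·A·cd².
The exponent of m is -2.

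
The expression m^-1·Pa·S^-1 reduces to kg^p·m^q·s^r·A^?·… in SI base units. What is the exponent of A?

Pa = N/m² (pressure = force per area),
    = kg·m⁻¹·s⁻².
S = 1/Ω (conductance is reciprocal resistance),
    = kg⁻¹·m⁻²·s³·A².
So S⁻¹ = kg·m²·s⁻³·A⁻².
Combining: m⁻¹·Pa·S⁻¹ = m⁻¹ · (kg·m⁻¹·s⁻²) · (kg·m²·s⁻³·A⁻²) = kg²·s⁻⁵·A⁻².
The exponent of A is -2.

-2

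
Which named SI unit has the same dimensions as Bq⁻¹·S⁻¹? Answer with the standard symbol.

Bq = s⁻¹.
So Bq⁻¹ = s.
S = kg⁻¹·m⁻²·s³·A².
So S⁻¹ = kg·m²·s⁻³·A⁻².
Combining: Bq⁻¹·S⁻¹ = s · (kg·m²·s⁻³·A⁻²) = kg·m²·s⁻²·A⁻².
kg·m²·s⁻²·A⁻² is the base-SI form of the henry.

H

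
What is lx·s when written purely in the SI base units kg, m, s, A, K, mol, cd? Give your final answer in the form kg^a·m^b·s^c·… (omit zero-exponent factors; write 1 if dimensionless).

lx = m⁻²·cd.
Combining: lx·s = (m⁻²·cd) · s = m⁻²·s·cd.

m⁻²·s·cd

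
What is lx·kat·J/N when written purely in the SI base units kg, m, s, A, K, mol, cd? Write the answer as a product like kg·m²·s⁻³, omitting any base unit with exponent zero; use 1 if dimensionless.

m⁻¹·s⁻¹·mol·cd

lx = lm/m² (illuminance = luminous flux per area),
    = m⁻²·cd.
kat = mol/s = s⁻¹·mol (catalytic activity).
J = N·m (work = force × distance),
    = kg·m²·s⁻².
N = kg·m/s² = kg·m·s⁻² (force = mass × acceleration).
So N⁻¹ = kg⁻¹·m⁻¹·s².
Combining: lx·kat·J·N⁻¹ = (m⁻²·cd) · (s⁻¹·mol) · (kg·m²·s⁻²) · (kg⁻¹·m⁻¹·s²) = m⁻¹·s⁻¹·mol·cd.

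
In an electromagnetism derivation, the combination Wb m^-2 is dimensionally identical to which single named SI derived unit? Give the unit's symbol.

Wb = V·s (flux: a volt is a weber per second),
    = kg·m²·s⁻²·A⁻¹.
Combining: Wb·m⁻² = (kg·m²·s⁻²·A⁻¹) · m⁻² = kg·s⁻²·A⁻¹.
kg·s⁻²·A⁻¹ is the base-SI form of the tesla.

T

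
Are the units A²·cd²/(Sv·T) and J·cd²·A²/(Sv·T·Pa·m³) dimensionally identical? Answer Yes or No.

Left side:
  Sv = m²·s⁻².
  So Sv⁻¹ = m⁻²·s².
  T = kg·s⁻²·A⁻¹.
  So T⁻¹ = kg⁻¹·s²·A.
  Combining: A²·Sv⁻¹·T⁻¹·cd² = A² · (m⁻²·s²) · (kg⁻¹·s²·A) · cd² = kg⁻¹·m⁻²·s⁴·A³·cd².
Right side:
  Sv = J/kg (equivalent dose = energy per mass),
      = m²·s⁻².
  So Sv⁻¹ = m⁻²·s².
  T = Wb/m² (flux density = flux per area),
      = kg·s⁻²·A⁻¹.
  So T⁻¹ = kg⁻¹·s²·A.
  J = N·m (work = force × distance),
      = kg·m²·s⁻².
  Pa = N/m² (pressure = force per area),
      = kg·m⁻¹·s⁻².
  So Pa⁻¹ = kg⁻¹·m·s².
  Combining: Sv⁻¹·T⁻¹·J·Pa⁻¹·m⁻³·cd²·A² = (m⁻²·s²) · (kg⁻¹·s²·A) · (kg·m²·s⁻²) · (kg⁻¹·m·s²) · m⁻³ · cd² · A² = kg⁻¹·m⁻²·s⁴·A³·cd².
Both reduce to kg⁻¹·m⁻²·s⁴·A³·cd².

Yes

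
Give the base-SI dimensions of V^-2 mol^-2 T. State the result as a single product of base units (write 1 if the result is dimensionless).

kg⁻¹·m⁻⁴·s⁴·A·mol⁻²

V = W/A (potential = power per current),
    = kg·m²·s⁻³·A⁻¹.
So V⁻² = kg⁻²·m⁻⁴·s⁶·A².
T = Wb/m² (flux density = flux per area),
    = kg·s⁻²·A⁻¹.
Combining: V⁻²·mol⁻²·T = (kg⁻²·m⁻⁴·s⁶·A²) · mol⁻² · (kg·s⁻²·A⁻¹) = kg⁻¹·m⁻⁴·s⁴·A·mol⁻².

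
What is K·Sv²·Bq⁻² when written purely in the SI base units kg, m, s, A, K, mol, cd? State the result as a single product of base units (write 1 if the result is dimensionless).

Sv = m²·s⁻².
So Sv² = m⁴·s⁻⁴.
Bq = s⁻¹.
So Bq⁻² = s².
Combining: K·Sv²·Bq⁻² = K · (m⁴·s⁻⁴) · s² = m⁴·s⁻²·K.

m⁴·s⁻²·K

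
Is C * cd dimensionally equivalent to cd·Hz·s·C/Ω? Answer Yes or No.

No

Left side:
  C = s·A.
  Combining: C·cd = (s·A) · cd = s·A·cd.
Right side:
  Ω = V/A (resistance = voltage per current),
      = kg·m²·s⁻³·A⁻².
  So Ω⁻¹ = kg⁻¹·m⁻²·s³·A².
  Hz = 1/s = s⁻¹ (frequency is cycles per second).
  C = A·s = s·A (charge = current × time).
  Combining: cd·Ω⁻¹·Hz·s·C = cd · (kg⁻¹·m⁻²·s³·A²) · s⁻¹ · s · (s·A) = kg⁻¹·m⁻²·s⁴·A³·cd.
Left is s·A·cd; right is kg⁻¹·m⁻²·s⁴·A³·cd — different.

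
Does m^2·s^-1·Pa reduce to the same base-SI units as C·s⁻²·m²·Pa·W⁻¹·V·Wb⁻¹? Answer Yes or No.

No

Left side:
  Pa = N/m² (pressure = force per area),
      = kg·m⁻¹·s⁻².
  Combining: m²·s⁻¹·Pa = m² · s⁻¹ · (kg·m⁻¹·s⁻²) = kg·m·s⁻³.
Right side:
  C = s·A.
  Pa = kg·m⁻¹·s⁻².
  W = kg·m²·s⁻³.
  So W⁻¹ = kg⁻¹·m⁻²·s³.
  V = kg·m²·s⁻³·A⁻¹.
  Wb = kg·m²·s⁻²·A⁻¹.
  So Wb⁻¹ = kg⁻¹·m⁻²·s²·A.
  Combining: C·s⁻²·m²·Pa·W⁻¹·V·Wb⁻¹ = (s·A) · s⁻² · m² · (kg·m⁻¹·s⁻²) · (kg⁻¹·m⁻²·s³) · (kg·m²·s⁻³·A⁻¹) · (kg⁻¹·m⁻²·s²·A) = m⁻¹·s⁻¹·A.
Left is kg·m·s⁻³; right is m⁻¹·s⁻¹·A — different.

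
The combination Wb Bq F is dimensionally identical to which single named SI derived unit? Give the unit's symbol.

Wb = V·s (flux: a volt is a weber per second),
    = kg·m²·s⁻²·A⁻¹.
Bq = 1/s = s⁻¹ (activity is decays per second).
F = C/V (capacitance = charge per voltage),
    = A·s/(kg·m²·s⁻³·A⁻¹) (substituting C and V),
    = kg⁻¹·m⁻²·s⁴·A².
Combining: Wb·Bq·F = (kg·m²·s⁻²·A⁻¹) · s⁻¹ · (kg⁻¹·m⁻²·s⁴·A²) = s·A.
s·A is the base-SI form of the coulomb.

C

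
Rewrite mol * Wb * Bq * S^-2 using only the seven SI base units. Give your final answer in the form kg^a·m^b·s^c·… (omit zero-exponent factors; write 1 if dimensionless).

kg³·m⁶·s⁻⁹·A⁻⁵·mol

Wb = kg·m²·s⁻²·A⁻¹.
Bq = s⁻¹.
S = kg⁻¹·m⁻²·s³·A².
So S⁻² = kg²·m⁴·s⁻⁶·A⁻⁴.
Combining: mol·Wb·Bq·S⁻² = mol · (kg·m²·s⁻²·A⁻¹) · s⁻¹ · (kg²·m⁴·s⁻⁶·A⁻⁴) = kg³·m⁶·s⁻⁹·A⁻⁵·mol.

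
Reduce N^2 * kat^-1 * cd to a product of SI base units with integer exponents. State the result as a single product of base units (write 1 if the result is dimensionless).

N = kg·m/s² = kg·m·s⁻² (force = mass × acceleration).
So N² = kg²·m²·s⁻⁴.
kat = mol/s = s⁻¹·mol (catalytic activity).
So kat⁻¹ = s·mol⁻¹.
Combining: N²·kat⁻¹·cd = (kg²·m²·s⁻⁴) · (s·mol⁻¹) · cd = kg²·m²·s⁻³·mol⁻¹·cd.

kg²·m²·s⁻³·mol⁻¹·cd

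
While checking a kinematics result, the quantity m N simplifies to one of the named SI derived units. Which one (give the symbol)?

J

N = kg·m·s⁻².
Combining: m·N = m · (kg·m·s⁻²) = kg·m²·s⁻².
kg·m²·s⁻² is the base-SI form of the joule.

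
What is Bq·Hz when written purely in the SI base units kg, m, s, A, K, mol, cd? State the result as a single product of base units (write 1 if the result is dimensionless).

s⁻²

Bq = 1/s = s⁻¹ (activity is decays per second).
Hz = 1/s = s⁻¹ (frequency is cycles per second).
Combining: Bq·Hz = s⁻¹ · s⁻¹ = s⁻².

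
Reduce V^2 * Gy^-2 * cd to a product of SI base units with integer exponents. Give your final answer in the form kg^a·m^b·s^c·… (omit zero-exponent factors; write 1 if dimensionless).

kg²·s⁻²·A⁻²·cd

V = W/A (potential = power per current),
    = kg·m²·s⁻³·A⁻¹.
So V² = kg²·m⁴·s⁻⁶·A⁻².
Gy = J/kg (absorbed dose = energy per mass),
    = m²·s⁻².
So Gy⁻² = m⁻⁴·s⁴.
Combining: V²·Gy⁻²·cd = (kg²·m⁴·s⁻⁶·A⁻²) · (m⁻⁴·s⁴) · cd = kg²·s⁻²·A⁻²·cd.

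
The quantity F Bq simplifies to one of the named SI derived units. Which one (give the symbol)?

S

F = C/V (capacitance = charge per voltage),
    = A·s/(kg·m²·s⁻³·A⁻¹) (substituting C and V),
    = kg⁻¹·m⁻²·s⁴·A².
Bq = 1/s = s⁻¹ (activity is decays per second).
Combining: F·Bq = (kg⁻¹·m⁻²·s⁴·A²) · s⁻¹ = kg⁻¹·m⁻²·s³·A².
kg⁻¹·m⁻²·s³·A² is the base-SI form of the siemens.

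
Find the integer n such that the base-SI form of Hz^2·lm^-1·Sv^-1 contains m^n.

Hz = 1/s = s⁻¹ (frequency is cycles per second).
So Hz² = s⁻².
lm = cd·sr = cd (luminous flux; sr is dimensionless).
So lm⁻¹ = cd⁻¹.
Sv = J/kg (equivalent dose = energy per mass),
    = m²·s⁻².
So Sv⁻¹ = m⁻²·s².
Combining: Hz²·lm⁻¹·Sv⁻¹ = s⁻² · cd⁻¹ · (m⁻²·s²) = m⁻²·cd⁻¹.
The exponent of m is -2.

-2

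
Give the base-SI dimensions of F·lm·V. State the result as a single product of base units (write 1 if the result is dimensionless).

s·A·cd

F = kg⁻¹·m⁻²·s⁴·A².
lm = cd.
V = kg·m²·s⁻³·A⁻¹.
Combining: F·lm·V = (kg⁻¹·m⁻²·s⁴·A²) · cd · (kg·m²·s⁻³·A⁻¹) = s·A·cd.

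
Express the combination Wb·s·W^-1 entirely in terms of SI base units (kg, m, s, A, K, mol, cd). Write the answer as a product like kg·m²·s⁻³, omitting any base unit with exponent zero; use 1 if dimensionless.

s²·A⁻¹

Wb = V·s (flux: a volt is a weber per second),
    = kg·m²·s⁻²·A⁻¹.
W = J/s (power = energy per time),
    = kg·m²·s⁻³.
So W⁻¹ = kg⁻¹·m⁻²·s³.
Combining: Wb·s·W⁻¹ = (kg·m²·s⁻²·A⁻¹) · s · (kg⁻¹·m⁻²·s³) = s²·A⁻¹.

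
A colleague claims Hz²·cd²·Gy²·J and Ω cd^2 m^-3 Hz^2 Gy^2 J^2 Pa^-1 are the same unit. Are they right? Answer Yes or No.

No

Left side:
  Hz = 1/s = s⁻¹ (frequency is cycles per second).
  So Hz² = s⁻².
  Gy = J/kg (absorbed dose = energy per mass),
      = m²·s⁻².
  So Gy² = m⁴·s⁻⁴.
  J = N·m (work = force × distance),
      = kg·m²·s⁻².
  Combining: Hz²·cd²·Gy²·J = s⁻² · cd² · (m⁴·s⁻⁴) · (kg·m²·s⁻²) = kg·m⁶·s⁻⁸·cd².
Right side:
  Ω = V/A (resistance = voltage per current),
      = kg·m²·s⁻³·A⁻².
  Hz = 1/s = s⁻¹ (frequency is cycles per second).
  So Hz² = s⁻².
  Gy = J/kg (absorbed dose = energy per mass),
      = m²·s⁻².
  So Gy² = m⁴·s⁻⁴.
  J = N·m (work = force × distance),
      = kg·m²·s⁻².
  So J² = kg²·m⁴·s⁻⁴.
  Pa = N/m² (pressure = force per area),
      = kg·m⁻¹·s⁻².
  So Pa⁻¹ = kg⁻¹·m·s².
  Combining: Ω·cd²·m⁻³·Hz²·Gy²·J²·Pa⁻¹ = (kg·m²·s⁻³·A⁻²) · cd² · m⁻³ · s⁻² · (m⁴·s⁻⁴) · (kg²·m⁴·s⁻⁴) · (kg⁻¹·m·s²) = kg²·m⁸·s⁻¹¹·A⁻²·cd².
Left is kg·m⁶·s⁻⁸·cd²; right is kg²·m⁸·s⁻¹¹·A⁻²·cd² — different.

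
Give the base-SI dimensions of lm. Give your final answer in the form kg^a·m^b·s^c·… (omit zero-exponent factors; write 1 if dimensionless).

lm = cd.

cd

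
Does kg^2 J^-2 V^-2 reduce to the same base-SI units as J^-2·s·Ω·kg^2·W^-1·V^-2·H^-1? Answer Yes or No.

Left side:
  J = N·m (work = force × distance),
      = kg·m²·s⁻².
  So J⁻² = kg⁻²·m⁻⁴·s⁴.
  V = W/A (potential = power per current),
      = kg·m²·s⁻³·A⁻¹.
  So V⁻² = kg⁻²·m⁻⁴·s⁶·A².
  Combining: kg²·J⁻²·V⁻² = kg² · (kg⁻²·m⁻⁴·s⁴) · (kg⁻²·m⁻⁴·s⁶·A²) = kg⁻²·m⁻⁸·s¹⁰·A².
Right side:
  J = kg·m²·s⁻².
  So J⁻² = kg⁻²·m⁻⁴·s⁴.
  Ω = kg·m²·s⁻³·A⁻².
  W = kg·m²·s⁻³.
  So W⁻¹ = kg⁻¹·m⁻²·s³.
  V = kg·m²·s⁻³·A⁻¹.
  So V⁻² = kg⁻²·m⁻⁴·s⁶·A².
  H = kg·m²·s⁻²·A⁻².
  So H⁻¹ = kg⁻¹·m⁻²·s²·A².
  Combining: J⁻²·s·Ω·kg²·W⁻¹·V⁻²·H⁻¹ = (kg⁻²·m⁻⁴·s⁴) · s · (kg·m²·s⁻³·A⁻²) · kg² · (kg⁻¹·m⁻²·s³) · (kg⁻²·m⁻⁴·s⁶·A²) · (kg⁻¹·m⁻²·s²·A²) = kg⁻³·m⁻¹⁰·s¹³·A².
Left is kg⁻²·m⁻⁸·s¹⁰·A²; right is kg⁻³·m⁻¹⁰·s¹³·A² — different.

No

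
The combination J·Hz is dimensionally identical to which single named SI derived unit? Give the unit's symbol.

W

J = N·m (work = force × distance),
    = kg·m²·s⁻².
Hz = 1/s = s⁻¹ (frequency is cycles per second).
Combining: J·Hz = (kg·m²·s⁻²) · s⁻¹ = kg·m²·s⁻³.
kg·m²·s⁻³ is the base-SI form of the watt.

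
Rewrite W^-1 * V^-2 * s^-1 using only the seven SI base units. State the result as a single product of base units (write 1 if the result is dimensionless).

W = J/s (power = energy per time),
    = kg·m²·s⁻³.
So W⁻¹ = kg⁻¹·m⁻²·s³.
V = W/A (potential = power per current),
    = kg·m²·s⁻³·A⁻¹.
So V⁻² = kg⁻²·m⁻⁴·s⁶·A².
Combining: W⁻¹·V⁻²·s⁻¹ = (kg⁻¹·m⁻²·s³) · (kg⁻²·m⁻⁴·s⁶·A²) · s⁻¹ = kg⁻³·m⁻⁶·s⁸·A².

kg⁻³·m⁻⁶·s⁸·A²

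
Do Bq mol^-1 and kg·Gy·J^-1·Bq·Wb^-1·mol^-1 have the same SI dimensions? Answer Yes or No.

Left side:
  Bq = s⁻¹.
  Combining: Bq·mol⁻¹ = s⁻¹ · mol⁻¹ = s⁻¹·mol⁻¹.
Right side:
  Gy = m²·s⁻².
  J = kg·m²·s⁻².
  So J⁻¹ = kg⁻¹·m⁻²·s².
  Bq = s⁻¹.
  Wb = kg·m²·s⁻²·A⁻¹.
  So Wb⁻¹ = kg⁻¹·m⁻²·s²·A.
  Combining: kg·Gy·J⁻¹·Bq·Wb⁻¹·mol⁻¹ = kg · (m²·s⁻²) · (kg⁻¹·m⁻²·s²) · s⁻¹ · (kg⁻¹·m⁻²·s²·A) · mol⁻¹ = kg⁻¹·m⁻²·s·A·mol⁻¹.
Left is s⁻¹·mol⁻¹; right is kg⁻¹·m⁻²·s·A·mol⁻¹ — different.

No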